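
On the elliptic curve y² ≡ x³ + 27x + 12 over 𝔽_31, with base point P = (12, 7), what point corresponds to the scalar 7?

(12, 24)

Repeated addition: build up to 7P.
2P: tangent at (12, 7): λ = (3·12² + 27)/(2·7) ≡ 25/14. 14⁻¹ ≡ 20 (mod 31), so λ ≡ 25·20 ≡ 4.
  x = λ² - 12 - 12 = 16 - 24 ≡ 23; y = λ·(12 - 23) - 7 ≡ 11. → (23, 11)
3P: (23, 11) + (12, 7). λ = (7 - 11)/(12 - 23) ≡ 27/20 mod 31. 20⁻¹ ≡ 14 (mod 31) since 20·14 = 280 ≡ 1, so λ ≡ 6.
  x = λ² - 23 - 12 = 36 - 35 ≡ 1; y = λ·(23 - 1) - 11 ≡ 28. → (1, 28)
4P: (1, 28) + (12, 7). λ = (7 - 28)/(12 - 1) ≡ 10/11 mod 31. 11⁻¹ ≡ 17 (mod 31), so λ ≡ 15.
  x = λ² - 1 - 12 = 225 - 13 ≡ 26; y = λ·(1 - 26) - 28 ≡ 0. → (26, 0)
5P: (26, 0) + (12, 7). λ = (7 - 0)/(12 - 26) ≡ 7/17 mod 31. 17⁻¹ ≡ 11 (mod 31), so λ ≡ 15.
  x = λ² - 26 - 12 = 225 - 38 ≡ 1; y = λ·(26 - 1) - 0 ≡ 3. → (1, 3)
6P: (1, 3) + (12, 7). λ = (7 - 3)/(12 - 1) ≡ 4/11 mod 31. 11⁻¹ ≡ 17 (mod 31), so λ ≡ 6.
  x = λ² - 1 - 12 = 36 - 13 ≡ 23; y = λ·(1 - 23) - 3 ≡ 20. → (23, 20)
7P: (23, 20) + (12, 7). λ = (7 - 20)/(12 - 23) ≡ 18/20 mod 31. 20⁻¹ ≡ 14 (mod 31), so λ ≡ 4.
  x = λ² - 23 - 12 = 16 - 35 ≡ 12; y = λ·(23 - 12) - 20 ≡ 24. → (12, 24)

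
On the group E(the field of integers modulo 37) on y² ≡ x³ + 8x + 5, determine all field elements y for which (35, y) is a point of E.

x³ + 8x + 5 = 43160 ≡ 18 (mod 37).
18 is a non-residue mod 37; no y exists.

none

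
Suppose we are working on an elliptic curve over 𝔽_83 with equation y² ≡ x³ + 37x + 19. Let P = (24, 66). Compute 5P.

(46, 72)

Double-and-add on 5 = (101)₂. Start with P = (24, 66) for the leading 1-bit.
double: tangent at (24, 66): λ = (3·24² + 37)/(2·66) ≡ 22/49. 49⁻¹ ≡ 61 (mod 83), so λ ≡ 22·61 ≡ 14.
  x = λ² - 24 - 24 = 196 - 48 ≡ 65; y = λ·(24 - 65) - 66 ≡ 24. → (65, 24)
double: tangent at (65, 24): λ = (3·65² + 37)/(2·24) ≡ 13/48. 48⁻¹ ≡ 64 (mod 83), so λ ≡ 13·64 ≡ 2.
  x = λ² - 65 - 65 = 4 - 130 ≡ 40; y = λ·(65 - 40) - 24 ≡ 26. → (40, 26)
add P: (40, 26) + (24, 66). λ = (66 - 26)/(24 - 40) ≡ 40/67 mod 83. 67⁻¹ ≡ 57 (mod 83), so λ ≡ 39.
  x = λ² - 40 - 24 = 1521 - 64 ≡ 46; y = λ·(40 - 46) - 26 ≡ 72. → (46, 72)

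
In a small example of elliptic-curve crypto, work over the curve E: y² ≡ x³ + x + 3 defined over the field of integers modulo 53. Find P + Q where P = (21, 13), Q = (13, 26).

(21, 13) + (13, 26). λ = (26 - 13)/(13 - 21) ≡ 13/45 mod 53. 45⁻¹ ≡ 33 (mod 53) since 45·33 = 1485 ≡ 1, so λ ≡ 5.
  x = λ² - 21 - 13 = 25 - 34 ≡ 44; y = λ·(21 - 44) - 13 ≡ 31. → (44, 31)

(44, 31)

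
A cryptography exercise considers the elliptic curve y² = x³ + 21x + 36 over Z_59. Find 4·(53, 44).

Write P = (53, 44).
Double-and-add on 4 = (100)₂. Start with P = (53, 44) for the leading 1-bit.
double: tangent at (53, 44): λ = (3·53² + 21)/(2·44) ≡ 11/29. 29⁻¹ ≡ 57 (mod 59), so λ ≡ 11·57 ≡ 37.
  x = λ² - 53 - 53 = 1369 - 106 ≡ 24; y = λ·(53 - 24) - 44 ≡ 26. → (24, 26)
double: tangent at (24, 26): λ = (3·24² + 21)/(2·26) ≡ 38/52. 52⁻¹ ≡ 42 (mod 59), so λ ≡ 38·42 ≡ 3.
  x = λ² - 24 - 24 = 9 - 48 ≡ 20; y = λ·(24 - 20) - 26 ≡ 45. → (20, 45)

(20, 45)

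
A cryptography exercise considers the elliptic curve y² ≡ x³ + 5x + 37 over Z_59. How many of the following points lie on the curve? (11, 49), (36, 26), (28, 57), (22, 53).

(11, 49): 49² ≡ 41, rhs ≡ 7 → off.
(36, 26): 26² ≡ 27, rhs ≡ 27 → on.
(28, 57): 57² ≡ 4, rhs ≡ 4 → on.
(22, 53): 53² ≡ 36, rhs ≡ 57 → off.

2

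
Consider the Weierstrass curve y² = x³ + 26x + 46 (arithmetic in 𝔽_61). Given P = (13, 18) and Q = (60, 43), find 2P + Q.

First 2P:
Repeated addition: build up to 2P.
2P: tangent at (13, 18): λ = (3·13² + 26)/(2·18) ≡ 45/36. 36⁻¹ ≡ 39 (mod 61) since 36·39 = 1404 ≡ 1, so λ ≡ 45·39 ≡ 47.
  x = λ² - 13 - 13 = 2209 - 26 ≡ 48; y = λ·(13 - 48) - 18 ≡ 45. → (48, 45)
2P = (48, 45).
Finally 2P + Q:
(48, 45) + (60, 43). λ = (43 - 45)/(60 - 48) ≡ 59/12 mod 61. 12⁻¹ ≡ 56 (mod 61), so λ ≡ 10.
  x = λ² - 48 - 60 = 100 - 108 ≡ 53; y = λ·(48 - 53) - 45 ≡ 27. → (53, 27)

(53, 27)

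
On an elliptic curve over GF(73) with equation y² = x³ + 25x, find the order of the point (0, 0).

2P: (0, 0) + (0, 0): same x and y₁ ≡ -y₂, so the sum is O.
2P = O, so the order is 2.

2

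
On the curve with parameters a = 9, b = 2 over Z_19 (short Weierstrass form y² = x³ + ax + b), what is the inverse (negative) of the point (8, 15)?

-(8, 15) = (8, -15 mod 19) = (8, 4).

(8, 4)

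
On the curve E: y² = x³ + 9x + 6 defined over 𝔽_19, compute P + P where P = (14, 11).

tangent at (14, 11): λ = (3·14² + 9)/(2·11) ≡ 8/3. 3⁻¹ ≡ 13 (mod 19) since 3·13 = 39 ≡ 1, so λ ≡ 8·13 ≡ 9.
  x = λ² - 14 - 14 = 81 - 28 ≡ 15; y = λ·(14 - 15) - 11 ≡ 18. → (15, 18)

(15, 18)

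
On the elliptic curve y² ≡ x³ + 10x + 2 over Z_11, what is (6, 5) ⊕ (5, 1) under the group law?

(5, 10)

(6, 5) + (5, 1). λ = (1 - 5)/(5 - 6) ≡ 7/10 mod 11. 10⁻¹ ≡ 10 (mod 11) since 10·10 = 100 ≡ 1, so λ ≡ 4.
  x = λ² - 6 - 5 = 16 - 11 ≡ 5; y = λ·(6 - 5) - 5 ≡ 10. → (5, 10)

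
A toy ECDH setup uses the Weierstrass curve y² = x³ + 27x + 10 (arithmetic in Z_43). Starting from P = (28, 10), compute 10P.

(32, 4)

Repeated addition: build up to 10P.
2P: tangent at (28, 10): λ = (3·28² + 27)/(2·10) ≡ 14/20. 20⁻¹ ≡ 28 (mod 43), so λ ≡ 14·28 ≡ 5.
  x = λ² - 28 - 28 = 25 - 56 ≡ 12; y = λ·(28 - 12) - 10 ≡ 27. → (12, 27)
3P: (12, 27) + (28, 10). λ = (10 - 27)/(28 - 12) ≡ 26/16 mod 43. 16⁻¹ ≡ 35 (mod 43), so λ ≡ 7.
  x = λ² - 12 - 28 = 49 - 40 ≡ 9; y = λ·(12 - 9) - 27 ≡ 37. → (9, 37)
4P: (9, 37) + (28, 10). λ = (10 - 37)/(28 - 9) ≡ 16/19 mod 43. 19⁻¹ ≡ 34 (mod 43), so λ ≡ 28.
  x = λ² - 9 - 28 = 784 - 37 ≡ 16; y = λ·(9 - 16) - 37 ≡ 25. → (16, 25)
5P: (16, 25) + (28, 10). λ = (10 - 25)/(28 - 16) ≡ 28/12 mod 43. 12⁻¹ ≡ 18 (mod 43), so λ ≡ 31.
  x = λ² - 16 - 28 = 961 - 44 ≡ 14; y = λ·(16 - 14) - 25 ≡ 37. → (14, 37)
6P: (14, 37) + (28, 10). λ = (10 - 37)/(28 - 14) ≡ 16/14 mod 43. 14⁻¹ ≡ 40 (mod 43), so λ ≡ 38.
  x = λ² - 14 - 28 = 1444 - 42 ≡ 26; y = λ·(14 - 26) - 37 ≡ 23. → (26, 23)
7P: (26, 23) + (28, 10). λ = (10 - 23)/(28 - 26) ≡ 30/2 mod 43. 2⁻¹ ≡ 22 (mod 43), so λ ≡ 15.
  x = λ² - 26 - 28 = 225 - 54 ≡ 42; y = λ·(26 - 42) - 23 ≡ 38. → (42, 38)
8P: (42, 38) + (28, 10). λ = (10 - 38)/(28 - 42) ≡ 15/29 mod 43. 29⁻¹ ≡ 3 (mod 43) since 29·3 = 87 ≡ 1, so λ ≡ 2.
  x = λ² - 42 - 28 = 4 - 70 ≡ 20; y = λ·(42 - 20) - 38 ≡ 6. → (20, 6)
9P: (20, 6) + (28, 10). λ = (10 - 6)/(28 - 20) ≡ 4/8 mod 43. 8⁻¹ ≡ 27 (mod 43) since 8·27 = 216 ≡ 1, so λ ≡ 22.
  x = λ² - 20 - 28 = 484 - 48 ≡ 6; y = λ·(20 - 6) - 6 ≡ 1. → (6, 1)
10P: (6, 1) + (28, 10). λ = (10 - 1)/(28 - 6) ≡ 9/22 mod 43. 22⁻¹ ≡ 2 (mod 43), so λ ≡ 18.
  x = λ² - 6 - 28 = 324 - 34 ≡ 32; y = λ·(6 - 32) - 1 ≡ 4. → (32, 4)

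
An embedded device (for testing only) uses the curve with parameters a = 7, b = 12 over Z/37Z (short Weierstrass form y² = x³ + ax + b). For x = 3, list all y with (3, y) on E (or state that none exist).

x³ + 7x + 12 = 60 ≡ 23 (mod 37).
23 is a non-residue mod 37; no y exists.

none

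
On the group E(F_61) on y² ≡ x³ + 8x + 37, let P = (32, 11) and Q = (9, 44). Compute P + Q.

(54, 2)

(32, 11) + (9, 44). λ = (44 - 11)/(9 - 32) ≡ 33/38 mod 61. 38⁻¹ ≡ 53 (mod 61), so λ ≡ 41.
  x = λ² - 32 - 9 = 1681 - 41 ≡ 54; y = λ·(32 - 54) - 11 ≡ 2. → (54, 2)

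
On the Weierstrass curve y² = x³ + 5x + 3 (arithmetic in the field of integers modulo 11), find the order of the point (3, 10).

9

2P: tangent at (3, 10): λ = (3·3² + 5)/(2·10) ≡ 10/9. 9⁻¹ ≡ 5 (mod 11), so λ ≡ 10·5 ≡ 6.
  x = λ² - 3 - 3 = 36 - 6 ≡ 8; y = λ·(3 - 8) - 10 ≡ 4. → (8, 4)
3P: (8, 4) + (3, 10). λ = (10 - 4)/(3 - 8) ≡ 6/6 mod 11. 6⁻¹ ≡ 2 (mod 11), so λ ≡ 1.
  x = λ² - 8 - 3 = 1 - 11 ≡ 1; y = λ·(8 - 1) - 4 ≡ 3. → (1, 3)
4P: (1, 3) + (3, 10). λ = (10 - 3)/(3 - 1) ≡ 7/2 mod 11. 2⁻¹ ≡ 6 (mod 11) since 2·6 = 12 ≡ 1, so λ ≡ 9.
  x = λ² - 1 - 3 = 81 - 4 ≡ 0; y = λ·(1 - 0) - 3 ≡ 6. → (0, 6)
5P: (0, 6) + (3, 10). λ = (10 - 6)/(3 - 0) ≡ 4/3 mod 11. 3⁻¹ ≡ 4 (mod 11), so λ ≡ 5.
  x = λ² - 0 - 3 = 25 - 3 ≡ 0; y = λ·(0 - 0) - 6 ≡ 5. → (0, 5)
6P: (0, 5) + (3, 10). λ = (10 - 5)/(3 - 0) ≡ 5/3 mod 11. 3⁻¹ ≡ 4 (mod 11), so λ ≡ 9.
  x = λ² - 0 - 3 = 81 - 3 ≡ 1; y = λ·(0 - 1) - 5 ≡ 8. → (1, 8)
7P: (1, 8) + (3, 10). λ = (10 - 8)/(3 - 1) ≡ 2/2 mod 11. 2⁻¹ ≡ 6 (mod 11) since 2·6 = 12 ≡ 1, so λ ≡ 1.
  x = λ² - 1 - 3 = 1 - 4 ≡ 8; y = λ·(1 - 8) - 8 ≡ 7. → (8, 7)
8P: (8, 7) + (3, 10). λ = (10 - 7)/(3 - 8) ≡ 3/6 mod 11. 6⁻¹ ≡ 2 (mod 11), so λ ≡ 6.
  x = λ² - 8 - 3 = 36 - 11 ≡ 3; y = λ·(8 - 3) - 7 ≡ 1. → (3, 1)
9P: (3, 1) + (3, 10): same x and y₁ ≡ -y₂, so the sum is O.
9P = O, so the order is 9.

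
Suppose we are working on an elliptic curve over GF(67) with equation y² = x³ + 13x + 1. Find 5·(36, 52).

Write P = (36, 52).
Double-and-add on 5 = (101)₂. Start with P = (36, 52) for the leading 1-bit.
double: tangent at (36, 52): λ = (3·36² + 13)/(2·52) ≡ 15/37. 37⁻¹ ≡ 29 (mod 67), so λ ≡ 15·29 ≡ 33.
  x = λ² - 36 - 36 = 1089 - 72 ≡ 12; y = λ·(36 - 12) - 52 ≡ 3. → (12, 3)
double: tangent at (12, 3): λ = (3·12² + 13)/(2·3) ≡ 43/6. 6⁻¹ ≡ 56 (mod 67) since 6·56 = 336 ≡ 1, so λ ≡ 43·56 ≡ 63.
  x = λ² - 12 - 12 = 3969 - 24 ≡ 59; y = λ·(12 - 59) - 3 ≡ 51. → (59, 51)
add P: (59, 51) + (36, 52). λ = (52 - 51)/(36 - 59) ≡ 1/44 mod 67. 44⁻¹ ≡ 32 (mod 67) since 44·32 = 1408 ≡ 1, so λ ≡ 32.
  x = λ² - 59 - 36 = 1024 - 95 ≡ 58; y = λ·(59 - 58) - 51 ≡ 48. → (58, 48)

(58, 48)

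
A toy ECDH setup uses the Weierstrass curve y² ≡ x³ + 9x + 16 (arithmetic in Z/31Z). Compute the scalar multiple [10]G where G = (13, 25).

(7, 9)

Double-and-add on 10 = (1010)₂. Start with G = (13, 25) for the leading 1-bit.
double: tangent at (13, 25): λ = (3·13² + 9)/(2·25) ≡ 20/19. 19⁻¹ ≡ 18 (mod 31) since 19·18 = 342 ≡ 1, so λ ≡ 20·18 ≡ 19.
  x = λ² - 13 - 13 = 361 - 26 ≡ 25; y = λ·(13 - 25) - 25 ≡ 26. → (25, 26)
double: tangent at (25, 26): λ = (3·25² + 9)/(2·26) ≡ 24/21. 21⁻¹ ≡ 3 (mod 31) since 21·3 = 63 ≡ 1, so λ ≡ 24·3 ≡ 10.
  x = λ² - 25 - 25 = 100 - 50 ≡ 19; y = λ·(25 - 19) - 26 ≡ 3. → (19, 3)
add G: (19, 3) + (13, 25). λ = (25 - 3)/(13 - 19) ≡ 22/25 mod 31. 25⁻¹ ≡ 5 (mod 31), so λ ≡ 17.
  x = λ² - 19 - 13 = 289 - 32 ≡ 9; y = λ·(19 - 9) - 3 ≡ 12. → (9, 12)
double: tangent at (9, 12): λ = (3·9² + 9)/(2·12) ≡ 4/24. 24⁻¹ ≡ 22 (mod 31), so λ ≡ 4·22 ≡ 26.
  x = λ² - 9 - 9 = 676 - 18 ≡ 7; y = λ·(9 - 7) - 12 ≡ 9. → (7, 9)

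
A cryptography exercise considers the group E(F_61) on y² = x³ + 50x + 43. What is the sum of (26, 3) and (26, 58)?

The two points share x = 26 and their y-coordinates satisfy 3 + 58 ≡ 0 (mod 61), so they are inverses. Their sum is the point at infinity.

O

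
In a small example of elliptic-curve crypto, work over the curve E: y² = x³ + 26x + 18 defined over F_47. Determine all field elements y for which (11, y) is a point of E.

x³ + 26x + 18 = 1635 ≡ 37 (mod 47).
Square roots of 37 mod 47: 15 and 32 (since 15² = 225 ≡ 37).

15, 32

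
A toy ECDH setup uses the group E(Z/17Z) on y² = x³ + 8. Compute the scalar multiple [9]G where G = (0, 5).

Double-and-add on 9 = (1001)₂. Start with G = (0, 5) for the leading 1-bit.
double: tangent at (0, 5): λ = (3·0² + 0)/(2·5) ≡ 0/10. 10⁻¹ ≡ 12 (mod 17), so λ ≡ 0·12 ≡ 0.
  x = λ² - 0 - 0 = 0 - 0 ≡ 0; y = λ·(0 - 0) - 5 ≡ 12. → (0, 12)
double: tangent at (0, 12): λ = (3·0² + 0)/(2·12) ≡ 0/7. 7⁻¹ ≡ 5 (mod 17), so λ ≡ 0·5 ≡ 0.
  x = λ² - 0 - 0 = 0 - 0 ≡ 0; y = λ·(0 - 0) - 12 ≡ 5. → (0, 5)
double: tangent at (0, 5): λ = (3·0² + 0)/(2·5) ≡ 0/10. 10⁻¹ ≡ 12 (mod 17), so λ ≡ 0·12 ≡ 0.
  x = λ² - 0 - 0 = 0 - 0 ≡ 0; y = λ·(0 - 0) - 5 ≡ 12. → (0, 12)
add G: (0, 12) + (0, 5): same x and y₁ ≡ -y₂, so the sum is O.

O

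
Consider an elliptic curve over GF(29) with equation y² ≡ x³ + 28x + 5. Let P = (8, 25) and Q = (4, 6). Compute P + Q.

(16, 24)

(8, 25) + (4, 6). λ = (6 - 25)/(4 - 8) ≡ 10/25 mod 29. 25⁻¹ ≡ 7 (mod 29), so λ ≡ 12.
  x = λ² - 8 - 4 = 144 - 12 ≡ 16; y = λ·(8 - 16) - 25 ≡ 24. → (16, 24)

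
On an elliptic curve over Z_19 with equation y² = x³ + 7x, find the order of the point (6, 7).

10

2P: tangent at (6, 7): λ = (3·6² + 7)/(2·7) ≡ 1/14. 14⁻¹ ≡ 15 (mod 19), so λ ≡ 1·15 ≡ 15.
  x = λ² - 6 - 6 = 225 - 12 ≡ 4; y = λ·(6 - 4) - 7 ≡ 4. → (4, 4)
3P: (4, 4) + (6, 7). λ = (7 - 4)/(6 - 4) ≡ 3/2 mod 19. 2⁻¹ ≡ 10 (mod 19), so λ ≡ 11.
  x = λ² - 4 - 6 = 121 - 10 ≡ 16; y = λ·(4 - 16) - 4 ≡ 16. → (16, 16)
4P: (16, 16) + (6, 7). λ = (7 - 16)/(6 - 16) ≡ 10/9 mod 19. 9⁻¹ ≡ 17 (mod 19) since 9·17 = 153 ≡ 1, so λ ≡ 18.
  x = λ² - 16 - 6 = 324 - 22 ≡ 17; y = λ·(16 - 17) - 16 ≡ 4. → (17, 4)
5P: (17, 4) + (6, 7). λ = (7 - 4)/(6 - 17) ≡ 3/8 mod 19. 8⁻¹ ≡ 12 (mod 19), so λ ≡ 17.
  x = λ² - 17 - 6 = 289 - 23 ≡ 0; y = λ·(17 - 0) - 4 ≡ 0. → (0, 0)
6P: (0, 0) + (6, 7). λ = (7 - 0)/(6 - 0) ≡ 7/6 mod 19. 6⁻¹ ≡ 16 (mod 19), so λ ≡ 17.
  x = λ² - 0 - 6 = 289 - 6 ≡ 17; y = λ·(0 - 17) - 0 ≡ 15. → (17, 15)
7P: (17, 15) + (6, 7). λ = (7 - 15)/(6 - 17) ≡ 11/8 mod 19. 8⁻¹ ≡ 12 (mod 19) since 8·12 = 96 ≡ 1, so λ ≡ 18.
  x = λ² - 17 - 6 = 324 - 23 ≡ 16; y = λ·(17 - 16) - 15 ≡ 3. → (16, 3)
8P: (16, 3) + (6, 7). λ = (7 - 3)/(6 - 16) ≡ 4/9 mod 19. 9⁻¹ ≡ 17 (mod 19), so λ ≡ 11.
  x = λ² - 16 - 6 = 121 - 22 ≡ 4; y = λ·(16 - 4) - 3 ≡ 15. → (4, 15)
9P: (4, 15) + (6, 7). λ = (7 - 15)/(6 - 4) ≡ 11/2 mod 19. 2⁻¹ ≡ 10 (mod 19) since 2·10 = 20 ≡ 1, so λ ≡ 15.
  x = λ² - 4 - 6 = 225 - 10 ≡ 6; y = λ·(4 - 6) - 15 ≡ 12. → (6, 12)
10P: (6, 12) + (6, 7): same x and y₁ ≡ -y₂, so the sum is the point at infinity.
10P = the point at infinity, so the order is 10.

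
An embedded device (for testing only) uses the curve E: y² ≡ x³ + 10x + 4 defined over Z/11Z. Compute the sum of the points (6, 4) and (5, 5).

(6, 4) + (5, 5). λ = (5 - 4)/(5 - 6) ≡ 1/10 mod 11. 10⁻¹ ≡ 10 (mod 11), so λ ≡ 10.
  x = λ² - 6 - 5 = 100 - 11 ≡ 1; y = λ·(6 - 1) - 4 ≡ 2. → (1, 2)

(1, 2)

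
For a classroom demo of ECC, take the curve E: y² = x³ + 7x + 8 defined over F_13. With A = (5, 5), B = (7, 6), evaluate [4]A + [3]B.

First 4A:
Double-and-add on 4 = (100)₂. Start with A = (5, 5) for the leading 1-bit.
double: tangent at (5, 5): λ = (3·5² + 7)/(2·5) ≡ 4/10. 10⁻¹ ≡ 4 (mod 13) since 10·4 = 40 ≡ 1, so λ ≡ 4·4 ≡ 3.
  x = λ² - 5 - 5 = 9 - 10 ≡ 12; y = λ·(5 - 12) - 5 ≡ 0. → (12, 0)
double: (12, 0) + (12, 0): same x and y₁ ≡ -y₂, so the sum is ∞.
4A = ∞.
Next 3B:
Repeated addition: build up to 3B.
2B: tangent at (7, 6): λ = (3·7² + 7)/(2·6) ≡ 11/12. 12⁻¹ ≡ 12 (mod 13) since 12·12 = 144 ≡ 1, so λ ≡ 11·12 ≡ 2.
  x = λ² - 7 - 7 = 4 - 14 ≡ 3; y = λ·(7 - 3) - 6 ≡ 2. → (3, 2)
3B: (3, 2) + (7, 6). λ = (6 - 2)/(7 - 3) ≡ 4/4 mod 13. 4⁻¹ ≡ 10 (mod 13) since 4·10 = 40 ≡ 1, so λ ≡ 1.
  x = λ² - 3 - 7 = 1 - 10 ≡ 4; y = λ·(3 - 4) - 2 ≡ 10. → (4, 10)
3B = (4, 10).
Finally 4A + 3B:
∞ + (4, 10) = (4, 10) (identity).

(4, 10)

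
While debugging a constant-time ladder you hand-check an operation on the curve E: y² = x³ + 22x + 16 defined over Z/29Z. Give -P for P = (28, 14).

-(28, 14) = (28, -14 mod 29) = (28, 15).

(28, 15)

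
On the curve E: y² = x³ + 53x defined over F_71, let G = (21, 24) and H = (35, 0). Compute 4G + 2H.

(1, 57)

First 4G:
Repeated addition: build up to 4G.
2G: tangent at (21, 24): λ = (3·21² + 53)/(2·24) ≡ 27/48. 48⁻¹ ≡ 37 (mod 71), so λ ≡ 27·37 ≡ 5.
  x = λ² - 21 - 21 = 25 - 42 ≡ 54; y = λ·(21 - 54) - 24 ≡ 24. → (54, 24)
3G: (54, 24) + (21, 24). λ = (24 - 24)/(21 - 54) ≡ 0/38 mod 71. 38⁻¹ ≡ 43 (mod 71), so λ ≡ 0.
  x = λ² - 54 - 21 = 0 - 75 ≡ 67; y = λ·(54 - 67) - 24 ≡ 47. → (67, 47)
4G: (67, 47) + (21, 24). λ = (24 - 47)/(21 - 67) ≡ 48/25 mod 71. 25⁻¹ ≡ 54 (mod 71) since 25·54 = 1350 ≡ 1, so λ ≡ 36.
  x = λ² - 67 - 21 = 1296 - 88 ≡ 1; y = λ·(67 - 1) - 47 ≡ 57. → (1, 57)
4G = (1, 57).
Next 2H:
Repeated addition: build up to 2H.
2H: (35, 0) + (35, 0): same x and y₁ ≡ -y₂, so the sum is O.
2H = O.
Finally 4G + 2H:
(1, 57) + O = (1, 57) (identity).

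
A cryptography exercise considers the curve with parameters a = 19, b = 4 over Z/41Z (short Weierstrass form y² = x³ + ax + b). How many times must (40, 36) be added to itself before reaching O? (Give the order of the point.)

11

2P: tangent at (40, 36): λ = (3·40² + 19)/(2·36) ≡ 22/31. 31⁻¹ ≡ 4 (mod 41), so λ ≡ 22·4 ≡ 6.
  x = λ² - 40 - 40 = 36 - 80 ≡ 38; y = λ·(40 - 38) - 36 ≡ 17. → (38, 17)
3P: (38, 17) + (40, 36). λ = (36 - 17)/(40 - 38) ≡ 19/2 mod 41. 2⁻¹ ≡ 21 (mod 41) since 2·21 = 42 ≡ 1, so λ ≡ 30.
  x = λ² - 38 - 40 = 900 - 78 ≡ 2; y = λ·(38 - 2) - 17 ≡ 38. → (2, 38)
4P: (2, 38) + (40, 36). λ = (36 - 38)/(40 - 2) ≡ 39/38 mod 41. 38⁻¹ ≡ 27 (mod 41) since 38·27 = 1026 ≡ 1, so λ ≡ 28.
  x = λ² - 2 - 40 = 784 - 42 ≡ 4; y = λ·(2 - 4) - 38 ≡ 29. → (4, 29)
5P: (4, 29) + (40, 36). λ = (36 - 29)/(40 - 4) ≡ 7/36 mod 41. 36⁻¹ ≡ 8 (mod 41) since 36·8 = 288 ≡ 1, so λ ≡ 15.
  x = λ² - 4 - 40 = 225 - 44 ≡ 17; y = λ·(4 - 17) - 29 ≡ 22. → (17, 22)
6P: (17, 22) + (40, 36). λ = (36 - 22)/(40 - 17) ≡ 14/23 mod 41. 23⁻¹ ≡ 25 (mod 41), so λ ≡ 22.
  x = λ² - 17 - 40 = 484 - 57 ≡ 17; y = λ·(17 - 17) - 22 ≡ 19. → (17, 19)
7P: (17, 19) + (40, 36). λ = (36 - 19)/(40 - 17) ≡ 17/23 mod 41. 23⁻¹ ≡ 25 (mod 41) since 23·25 = 575 ≡ 1, so λ ≡ 15.
  x = λ² - 17 - 40 = 225 - 57 ≡ 4; y = λ·(17 - 4) - 19 ≡ 12. → (4, 12)
8P: (4, 12) + (40, 36). λ = (36 - 12)/(40 - 4) ≡ 24/36 mod 41. 36⁻¹ ≡ 8 (mod 41), so λ ≡ 28.
  x = λ² - 4 - 40 = 784 - 44 ≡ 2; y = λ·(4 - 2) - 12 ≡ 3. → (2, 3)
9P: (2, 3) + (40, 36). λ = (36 - 3)/(40 - 2) ≡ 33/38 mod 41. 38⁻¹ ≡ 27 (mod 41), so λ ≡ 30.
  x = λ² - 2 - 40 = 900 - 42 ≡ 38; y = λ·(2 - 38) - 3 ≡ 24. → (38, 24)
10P: (38, 24) + (40, 36). λ = (36 - 24)/(40 - 38) ≡ 12/2 mod 41. 2⁻¹ ≡ 21 (mod 41) since 2·21 = 42 ≡ 1, so λ ≡ 6.
  x = λ² - 38 - 40 = 36 - 78 ≡ 40; y = λ·(38 - 40) - 24 ≡ 5. → (40, 5)
11P: (40, 5) + (40, 36): same x and y₁ ≡ -y₂, so the sum is O.
11P = O, so the order is 11.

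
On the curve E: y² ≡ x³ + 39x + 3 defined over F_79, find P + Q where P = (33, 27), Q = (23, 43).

(54, 54)

(33, 27) + (23, 43). λ = (43 - 27)/(23 - 33) ≡ 16/69 mod 79. 69⁻¹ ≡ 71 (mod 79), so λ ≡ 30.
  x = λ² - 33 - 23 = 900 - 56 ≡ 54; y = λ·(33 - 54) - 27 ≡ 54. → (54, 54)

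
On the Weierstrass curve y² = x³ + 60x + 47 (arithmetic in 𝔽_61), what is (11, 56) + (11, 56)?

tangent at (11, 56): λ = (3·11² + 60)/(2·56) ≡ 57/51. 51⁻¹ ≡ 6 (mod 61), so λ ≡ 57·6 ≡ 37.
  x = λ² - 11 - 11 = 1369 - 22 ≡ 5; y = λ·(11 - 5) - 56 ≡ 44. → (5, 44)

(5, 44)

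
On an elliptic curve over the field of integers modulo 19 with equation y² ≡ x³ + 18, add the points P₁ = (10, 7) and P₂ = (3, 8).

(10, 7) + (3, 8). λ = (8 - 7)/(3 - 10) ≡ 1/12 mod 19. 12⁻¹ ≡ 8 (mod 19), so λ ≡ 8.
  x = λ² - 10 - 3 = 64 - 13 ≡ 13; y = λ·(10 - 13) - 7 ≡ 7. → (13, 7)

(13, 7)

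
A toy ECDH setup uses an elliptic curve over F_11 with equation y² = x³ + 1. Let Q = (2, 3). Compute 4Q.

(0, 10)

Double-and-add on 4 = (100)₂. Start with Q = (2, 3) for the leading 1-bit.
double: tangent at (2, 3): λ = (3·2² + 0)/(2·3) ≡ 1/6. 6⁻¹ ≡ 2 (mod 11) since 6·2 = 12 ≡ 1, so λ ≡ 1·2 ≡ 2.
  x = λ² - 2 - 2 = 4 - 4 ≡ 0; y = λ·(2 - 0) - 3 ≡ 1. → (0, 1)
double: tangent at (0, 1): λ = (3·0² + 0)/(2·1) ≡ 0/2. 2⁻¹ ≡ 6 (mod 11), so λ ≡ 0·6 ≡ 0.
  x = λ² - 0 - 0 = 0 - 0 ≡ 0; y = λ·(0 - 0) - 1 ≡ 10. → (0, 10)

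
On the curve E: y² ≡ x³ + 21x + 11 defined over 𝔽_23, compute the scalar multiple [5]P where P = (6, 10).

(8, 1)

Double-and-add on 5 = (101)₂. Start with P = (6, 10) for the leading 1-bit.
double: tangent at (6, 10): λ = (3·6² + 21)/(2·10) ≡ 14/20. 20⁻¹ ≡ 15 (mod 23), so λ ≡ 14·15 ≡ 3.
  x = λ² - 6 - 6 = 9 - 12 ≡ 20; y = λ·(6 - 20) - 10 ≡ 17. → (20, 17)
double: tangent at (20, 17): λ = (3·20² + 21)/(2·17) ≡ 2/11. 11⁻¹ ≡ 21 (mod 23) since 11·21 = 231 ≡ 1, so λ ≡ 2·21 ≡ 19.
  x = λ² - 20 - 20 = 361 - 40 ≡ 22; y = λ·(20 - 22) - 17 ≡ 14. → (22, 14)
add P: (22, 14) + (6, 10). λ = (10 - 14)/(6 - 22) ≡ 19/7 mod 23. 7⁻¹ ≡ 10 (mod 23), so λ ≡ 6.
  x = λ² - 22 - 6 = 36 - 28 ≡ 8; y = λ·(22 - 8) - 14 ≡ 1. → (8, 1)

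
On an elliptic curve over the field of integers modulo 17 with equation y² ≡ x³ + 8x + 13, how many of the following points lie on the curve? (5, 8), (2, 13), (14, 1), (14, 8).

1

(5, 8): 8² ≡ 13, rhs ≡ 8 → off.
(2, 13): 13² ≡ 16, rhs ≡ 3 → off.
(14, 1): 1² ≡ 1, rhs ≡ 13 → off.
(14, 8): 8² ≡ 13, rhs ≡ 13 → on.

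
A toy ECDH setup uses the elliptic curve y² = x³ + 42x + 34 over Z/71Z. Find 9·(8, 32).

Write Q = (8, 32).
Repeated addition: build up to 9Q.
2Q: tangent at (8, 32): λ = (3·8² + 42)/(2·32) ≡ 21/64. 64⁻¹ ≡ 10 (mod 71) since 64·10 = 640 ≡ 1, so λ ≡ 21·10 ≡ 68.
  x = λ² - 8 - 8 = 4624 - 16 ≡ 64; y = λ·(8 - 64) - 32 ≡ 65. → (64, 65)
3Q: (64, 65) + (8, 32). λ = (32 - 65)/(8 - 64) ≡ 38/15 mod 71. 15⁻¹ ≡ 19 (mod 71), so λ ≡ 12.
  x = λ² - 64 - 8 = 144 - 72 ≡ 1; y = λ·(64 - 1) - 65 ≡ 52. → (1, 52)
4Q: (1, 52) + (8, 32). λ = (32 - 52)/(8 - 1) ≡ 51/7 mod 71. 7⁻¹ ≡ 61 (mod 71) since 7·61 = 427 ≡ 1, so λ ≡ 58.
  x = λ² - 1 - 8 = 3364 - 9 ≡ 18; y = λ·(1 - 18) - 52 ≡ 27. → (18, 27)
5Q: (18, 27) + (8, 32). λ = (32 - 27)/(8 - 18) ≡ 5/61 mod 71. 61⁻¹ ≡ 7 (mod 71), so λ ≡ 35.
  x = λ² - 18 - 8 = 1225 - 26 ≡ 63; y = λ·(18 - 63) - 27 ≡ 31. → (63, 31)
6Q: (63, 31) + (8, 32). λ = (32 - 31)/(8 - 63) ≡ 1/16 mod 71. 16⁻¹ ≡ 40 (mod 71), so λ ≡ 40.
  x = λ² - 63 - 8 = 1600 - 71 ≡ 38; y = λ·(63 - 38) - 31 ≡ 46. → (38, 46)
7Q: (38, 46) + (8, 32). λ = (32 - 46)/(8 - 38) ≡ 57/41 mod 71. 41⁻¹ ≡ 26 (mod 71), so λ ≡ 62.
  x = λ² - 38 - 8 = 3844 - 46 ≡ 35; y = λ·(38 - 35) - 46 ≡ 69. → (35, 69)
8Q: (35, 69) + (8, 32). λ = (32 - 69)/(8 - 35) ≡ 34/44 mod 71. 44⁻¹ ≡ 21 (mod 71) since 44·21 = 924 ≡ 1, so λ ≡ 4.
  x = λ² - 35 - 8 = 16 - 43 ≡ 44; y = λ·(35 - 44) - 69 ≡ 37. → (44, 37)
9Q: (44, 37) + (8, 32). λ = (32 - 37)/(8 - 44) ≡ 66/35 mod 71. 35⁻¹ ≡ 69 (mod 71), so λ ≡ 10.
  x = λ² - 44 - 8 = 100 - 52 ≡ 48; y = λ·(44 - 48) - 37 ≡ 65. → (48, 65)

(48, 65)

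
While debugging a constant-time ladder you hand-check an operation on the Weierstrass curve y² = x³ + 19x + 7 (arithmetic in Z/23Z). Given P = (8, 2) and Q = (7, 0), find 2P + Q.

(12, 10)

First 2P:
Repeated addition: build up to 2P.
2P: tangent at (8, 2): λ = (3·8² + 19)/(2·2) ≡ 4/4. 4⁻¹ ≡ 6 (mod 23), so λ ≡ 4·6 ≡ 1.
  x = λ² - 8 - 8 = 1 - 16 ≡ 8; y = λ·(8 - 8) - 2 ≡ 21. → (8, 21)
2P = (8, 21).
Finally 2P + Q:
(8, 21) + (7, 0). λ = (0 - 21)/(7 - 8) ≡ 2/22 mod 23. 22⁻¹ ≡ 22 (mod 23), so λ ≡ 21.
  x = λ² - 8 - 7 = 441 - 15 ≡ 12; y = λ·(8 - 12) - 21 ≡ 10. → (12, 10)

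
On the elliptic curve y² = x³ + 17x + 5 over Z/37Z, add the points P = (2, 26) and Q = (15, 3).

(17, 29)

(2, 26) + (15, 3). λ = (3 - 26)/(15 - 2) ≡ 14/13 mod 37. 13⁻¹ ≡ 20 (mod 37), so λ ≡ 21.
  x = λ² - 2 - 15 = 441 - 17 ≡ 17; y = λ·(2 - 17) - 26 ≡ 29. → (17, 29)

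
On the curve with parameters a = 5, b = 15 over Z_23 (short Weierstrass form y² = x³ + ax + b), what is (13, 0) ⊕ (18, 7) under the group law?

(5, 2)

(13, 0) + (18, 7). λ = (7 - 0)/(18 - 13) ≡ 7/5 mod 23. 5⁻¹ ≡ 14 (mod 23) since 5·14 = 70 ≡ 1, so λ ≡ 6.
  x = λ² - 13 - 18 = 36 - 31 ≡ 5; y = λ·(13 - 5) - 0 ≡ 2. → (5, 2)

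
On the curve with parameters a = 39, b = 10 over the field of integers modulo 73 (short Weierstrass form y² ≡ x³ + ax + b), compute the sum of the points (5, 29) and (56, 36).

(21, 69)

(5, 29) + (56, 36). λ = (36 - 29)/(56 - 5) ≡ 7/51 mod 73. 51⁻¹ ≡ 63 (mod 73), so λ ≡ 3.
  x = λ² - 5 - 56 = 9 - 61 ≡ 21; y = λ·(5 - 21) - 29 ≡ 69. → (21, 69)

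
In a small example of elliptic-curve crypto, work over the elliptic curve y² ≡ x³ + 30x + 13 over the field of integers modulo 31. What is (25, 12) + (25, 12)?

(16, 1)

tangent at (25, 12): λ = (3·25² + 30)/(2·12) ≡ 14/24. 24⁻¹ ≡ 22 (mod 31), so λ ≡ 14·22 ≡ 29.
  x = λ² - 25 - 25 = 841 - 50 ≡ 16; y = λ·(25 - 16) - 12 ≡ 1. → (16, 1)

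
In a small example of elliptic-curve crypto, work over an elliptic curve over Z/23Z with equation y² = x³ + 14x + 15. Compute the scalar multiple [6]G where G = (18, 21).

O

Double-and-add on 6 = (110)₂. Start with G = (18, 21) for the leading 1-bit.
double: tangent at (18, 21): λ = (3·18² + 14)/(2·21) ≡ 20/19. 19⁻¹ ≡ 17 (mod 23), so λ ≡ 20·17 ≡ 18.
  x = λ² - 18 - 18 = 324 - 36 ≡ 12; y = λ·(18 - 12) - 21 ≡ 18. → (12, 18)
add G: (12, 18) + (18, 21). λ = (21 - 18)/(18 - 12) ≡ 3/6 mod 23. 6⁻¹ ≡ 4 (mod 23), so λ ≡ 12.
  x = λ² - 12 - 18 = 144 - 30 ≡ 22; y = λ·(12 - 22) - 18 ≡ 0. → (22, 0)
double: (22, 0) + (22, 0): same x and y₁ ≡ -y₂, so the sum is O.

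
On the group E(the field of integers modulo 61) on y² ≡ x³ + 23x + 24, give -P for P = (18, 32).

(18, 29)

-(18, 32) = (18, -32 mod 61) = (18, 29).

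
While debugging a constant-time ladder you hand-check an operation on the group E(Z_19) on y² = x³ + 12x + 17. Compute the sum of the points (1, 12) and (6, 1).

(1, 12) + (6, 1). λ = (1 - 12)/(6 - 1) ≡ 8/5 mod 19. 5⁻¹ ≡ 4 (mod 19) since 5·4 = 20 ≡ 1, so λ ≡ 13.
  x = λ² - 1 - 6 = 169 - 7 ≡ 10; y = λ·(1 - 10) - 12 ≡ 4. → (10, 4)

(10, 4)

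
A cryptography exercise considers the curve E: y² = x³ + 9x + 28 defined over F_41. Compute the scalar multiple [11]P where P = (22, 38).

(9, 10)

Double-and-add on 11 = (1011)₂. Start with P = (22, 38) for the leading 1-bit.
double: tangent at (22, 38): λ = (3·22² + 9)/(2·38) ≡ 26/35. 35⁻¹ ≡ 34 (mod 41) since 35·34 = 1190 ≡ 1, so λ ≡ 26·34 ≡ 23.
  x = λ² - 22 - 22 = 529 - 44 ≡ 34; y = λ·(22 - 34) - 38 ≡ 14. → (34, 14)
double: tangent at (34, 14): λ = (3·34² + 9)/(2·14) ≡ 33/28. 28⁻¹ ≡ 22 (mod 41) since 28·22 = 616 ≡ 1, so λ ≡ 33·22 ≡ 29.
  x = λ² - 34 - 34 = 841 - 68 ≡ 35; y = λ·(34 - 35) - 14 ≡ 39. → (35, 39)
add P: (35, 39) + (22, 38). λ = (38 - 39)/(22 - 35) ≡ 40/28 mod 41. 28⁻¹ ≡ 22 (mod 41), so λ ≡ 19.
  x = λ² - 35 - 22 = 361 - 57 ≡ 17; y = λ·(35 - 17) - 39 ≡ 16. → (17, 16)
double: tangent at (17, 16): λ = (3·17² + 9)/(2·16) ≡ 15/32. 32⁻¹ ≡ 9 (mod 41), so λ ≡ 15·9 ≡ 12.
  x = λ² - 17 - 17 = 144 - 34 ≡ 28; y = λ·(17 - 28) - 16 ≡ 16. → (28, 16)
add P: (28, 16) + (22, 38). λ = (38 - 16)/(22 - 28) ≡ 22/35 mod 41. 35⁻¹ ≡ 34 (mod 41), so λ ≡ 10.
  x = λ² - 28 - 22 = 100 - 50 ≡ 9; y = λ·(28 - 9) - 16 ≡ 10. → (9, 10)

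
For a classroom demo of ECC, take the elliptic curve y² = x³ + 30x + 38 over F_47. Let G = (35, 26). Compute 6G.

(31, 31)

Repeated addition: build up to 6G.
2G: tangent at (35, 26): λ = (3·35² + 30)/(2·26) ≡ 39/5. 5⁻¹ ≡ 19 (mod 47), so λ ≡ 39·19 ≡ 36.
  x = λ² - 35 - 35 = 1296 - 70 ≡ 4; y = λ·(35 - 4) - 26 ≡ 9. → (4, 9)
3G: (4, 9) + (35, 26). λ = (26 - 9)/(35 - 4) ≡ 17/31 mod 47. 31⁻¹ ≡ 44 (mod 47) since 31·44 = 1364 ≡ 1, so λ ≡ 43.
  x = λ² - 4 - 35 = 1849 - 39 ≡ 24; y = λ·(4 - 24) - 9 ≡ 24. → (24, 24)
4G: (24, 24) + (35, 26). λ = (26 - 24)/(35 - 24) ≡ 2/11 mod 47. 11⁻¹ ≡ 30 (mod 47), so λ ≡ 13.
  x = λ² - 24 - 35 = 169 - 59 ≡ 16; y = λ·(24 - 16) - 24 ≡ 33. → (16, 33)
5G: (16, 33) + (35, 26). λ = (26 - 33)/(35 - 16) ≡ 40/19 mod 47. 19⁻¹ ≡ 5 (mod 47), so λ ≡ 12.
  x = λ² - 16 - 35 = 144 - 51 ≡ 46; y = λ·(16 - 46) - 33 ≡ 30. → (46, 30)
6G: (46, 30) + (35, 26). λ = (26 - 30)/(35 - 46) ≡ 43/36 mod 47. 36⁻¹ ≡ 17 (mod 47), so λ ≡ 26.
  x = λ² - 46 - 35 = 676 - 81 ≡ 31; y = λ·(46 - 31) - 30 ≡ 31. → (31, 31)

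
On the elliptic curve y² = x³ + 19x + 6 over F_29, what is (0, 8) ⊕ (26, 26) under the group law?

(0, 8) + (26, 26). λ = (26 - 8)/(26 - 0) ≡ 18/26 mod 29. 26⁻¹ ≡ 19 (mod 29), so λ ≡ 23.
  x = λ² - 0 - 26 = 529 - 26 ≡ 10; y = λ·(0 - 10) - 8 ≡ 23. → (10, 23)

(10, 23)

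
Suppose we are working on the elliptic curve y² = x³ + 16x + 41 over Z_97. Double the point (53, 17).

(86, 59)

tangent at (53, 17): λ = (3·53² + 16)/(2·17) ≡ 4/34. 34⁻¹ ≡ 20 (mod 97), so λ ≡ 4·20 ≡ 80.
  x = λ² - 53 - 53 = 6400 - 106 ≡ 86; y = λ·(53 - 86) - 17 ≡ 59. → (86, 59)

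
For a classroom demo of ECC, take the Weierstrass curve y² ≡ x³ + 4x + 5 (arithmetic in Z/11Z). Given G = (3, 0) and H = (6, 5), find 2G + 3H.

(6, 6)

First 2G:
Repeated addition: build up to 2G.
2G: (3, 0) + (3, 0): same x and y₁ ≡ -y₂, so the sum is O.
2G = O.
Next 3H:
Repeated addition: build up to 3H.
2H: tangent at (6, 5): λ = (3·6² + 4)/(2·5) ≡ 2/10. 10⁻¹ ≡ 10 (mod 11) since 10·10 = 100 ≡ 1, so λ ≡ 2·10 ≡ 9.
  x = λ² - 6 - 6 = 81 - 12 ≡ 3; y = λ·(6 - 3) - 5 ≡ 0. → (3, 0)
3H: (3, 0) + (6, 5). λ = (5 - 0)/(6 - 3) ≡ 5/3 mod 11. 3⁻¹ ≡ 4 (mod 11) since 3·4 = 12 ≡ 1, so λ ≡ 9.
  x = λ² - 3 - 6 = 81 - 9 ≡ 6; y = λ·(3 - 6) - 0 ≡ 6. → (6, 6)
3H = (6, 6).
Finally 2G + 3H:
O + (6, 6) = (6, 6) (identity).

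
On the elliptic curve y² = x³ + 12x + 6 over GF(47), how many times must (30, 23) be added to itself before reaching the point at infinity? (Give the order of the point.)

2P: tangent at (30, 23): λ = (3·30² + 12)/(2·23) ≡ 33/46. 46⁻¹ ≡ 46 (mod 47), so λ ≡ 33·46 ≡ 14.
  x = λ² - 30 - 30 = 196 - 60 ≡ 42; y = λ·(30 - 42) - 23 ≡ 44. → (42, 44)
3P: (42, 44) + (30, 23). λ = (23 - 44)/(30 - 42) ≡ 26/35 mod 47. 35⁻¹ ≡ 43 (mod 47), so λ ≡ 37.
  x = λ² - 42 - 30 = 1369 - 72 ≡ 28; y = λ·(42 - 28) - 44 ≡ 4. → (28, 4)
4P: (28, 4) + (30, 23). λ = (23 - 4)/(30 - 28) ≡ 19/2 mod 47. 2⁻¹ ≡ 24 (mod 47), so λ ≡ 33.
  x = λ² - 28 - 30 = 1089 - 58 ≡ 44; y = λ·(28 - 44) - 4 ≡ 32. → (44, 32)
5P: (44, 32) + (30, 23). λ = (23 - 32)/(30 - 44) ≡ 38/33 mod 47. 33⁻¹ ≡ 10 (mod 47), so λ ≡ 4.
  x = λ² - 44 - 30 = 16 - 74 ≡ 36; y = λ·(44 - 36) - 32 ≡ 0. → (36, 0)
6P: (36, 0) + (30, 23). λ = (23 - 0)/(30 - 36) ≡ 23/41 mod 47. 41⁻¹ ≡ 39 (mod 47), so λ ≡ 4.
  x = λ² - 36 - 30 = 16 - 66 ≡ 44; y = λ·(36 - 44) - 0 ≡ 15. → (44, 15)
7P: (44, 15) + (30, 23). λ = (23 - 15)/(30 - 44) ≡ 8/33 mod 47. 33⁻¹ ≡ 10 (mod 47), so λ ≡ 33.
  x = λ² - 44 - 30 = 1089 - 74 ≡ 28; y = λ·(44 - 28) - 15 ≡ 43. → (28, 43)
8P: (28, 43) + (30, 23). λ = (23 - 43)/(30 - 28) ≡ 27/2 mod 47. 2⁻¹ ≡ 24 (mod 47), so λ ≡ 37.
  x = λ² - 28 - 30 = 1369 - 58 ≡ 42; y = λ·(28 - 42) - 43 ≡ 3. → (42, 3)
9P: (42, 3) + (30, 23). λ = (23 - 3)/(30 - 42) ≡ 20/35 mod 47. 35⁻¹ ≡ 43 (mod 47) since 35·43 = 1505 ≡ 1, so λ ≡ 14.
  x = λ² - 42 - 30 = 196 - 72 ≡ 30; y = λ·(42 - 30) - 3 ≡ 24. → (30, 24)
10P: (30, 24) + (30, 23): same x and y₁ ≡ -y₂, so the sum is the point at infinity.
10P = the point at infinity, so the order is 10.

10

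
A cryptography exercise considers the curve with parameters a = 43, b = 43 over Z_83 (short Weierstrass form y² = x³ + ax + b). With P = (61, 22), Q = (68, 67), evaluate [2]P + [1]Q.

(1, 81)

First 2P:
Repeated addition: build up to 2P.
2P: tangent at (61, 22): λ = (3·61² + 43)/(2·22) ≡ 1/44. 44⁻¹ ≡ 17 (mod 83) since 44·17 = 748 ≡ 1, so λ ≡ 1·17 ≡ 17.
  x = λ² - 61 - 61 = 289 - 122 ≡ 1; y = λ·(61 - 1) - 22 ≡ 2. → (1, 2)
2P = (1, 2).
Finally 2P + Q:
(1, 2) + (68, 67). λ = (67 - 2)/(68 - 1) ≡ 65/67 mod 83. 67⁻¹ ≡ 57 (mod 83) since 67·57 = 3819 ≡ 1, so λ ≡ 53.
  x = λ² - 1 - 68 = 2809 - 69 ≡ 1; y = λ·(1 - 1) - 2 ≡ 81. → (1, 81)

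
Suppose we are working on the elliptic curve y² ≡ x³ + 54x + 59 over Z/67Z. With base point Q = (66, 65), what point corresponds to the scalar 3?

(49, 42)

Repeated addition: build up to 3Q.
2Q: tangent at (66, 65): λ = (3·66² + 54)/(2·65) ≡ 57/63. 63⁻¹ ≡ 50 (mod 67) since 63·50 = 3150 ≡ 1, so λ ≡ 57·50 ≡ 36.
  x = λ² - 66 - 66 = 1296 - 132 ≡ 25; y = λ·(66 - 25) - 65 ≡ 4. → (25, 4)
3Q: (25, 4) + (66, 65). λ = (65 - 4)/(66 - 25) ≡ 61/41 mod 67. 41⁻¹ ≡ 18 (mod 67), so λ ≡ 26.
  x = λ² - 25 - 66 = 676 - 91 ≡ 49; y = λ·(25 - 49) - 4 ≡ 42. → (49, 42)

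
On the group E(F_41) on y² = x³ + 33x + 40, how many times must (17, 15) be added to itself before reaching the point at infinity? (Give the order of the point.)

9

2P: tangent at (17, 15): λ = (3·17² + 33)/(2·15) ≡ 39/30. 30⁻¹ ≡ 26 (mod 41), so λ ≡ 39·26 ≡ 30.
  x = λ² - 17 - 17 = 900 - 34 ≡ 5; y = λ·(17 - 5) - 15 ≡ 17. → (5, 17)
3P: (5, 17) + (17, 15). λ = (15 - 17)/(17 - 5) ≡ 39/12 mod 41. 12⁻¹ ≡ 24 (mod 41), so λ ≡ 34.
  x = λ² - 5 - 17 = 1156 - 22 ≡ 27; y = λ·(5 - 27) - 17 ≡ 14. → (27, 14)
4P: (27, 14) + (17, 15). λ = (15 - 14)/(17 - 27) ≡ 1/31 mod 41. 31⁻¹ ≡ 4 (mod 41), so λ ≡ 4.
  x = λ² - 27 - 17 = 16 - 44 ≡ 13; y = λ·(27 - 13) - 14 ≡ 1. → (13, 1)
5P: (13, 1) + (17, 15). λ = (15 - 1)/(17 - 13) ≡ 14/4 mod 41. 4⁻¹ ≡ 31 (mod 41) since 4·31 = 124 ≡ 1, so λ ≡ 24.
  x = λ² - 13 - 17 = 576 - 30 ≡ 13; y = λ·(13 - 13) - 1 ≡ 40. → (13, 40)
6P: (13, 40) + (17, 15). λ = (15 - 40)/(17 - 13) ≡ 16/4 mod 41. 4⁻¹ ≡ 31 (mod 41), so λ ≡ 4.
  x = λ² - 13 - 17 = 16 - 30 ≡ 27; y = λ·(13 - 27) - 40 ≡ 27. → (27, 27)
7P: (27, 27) + (17, 15). λ = (15 - 27)/(17 - 27) ≡ 29/31 mod 41. 31⁻¹ ≡ 4 (mod 41) since 31·4 = 124 ≡ 1, so λ ≡ 34.
  x = λ² - 27 - 17 = 1156 - 44 ≡ 5; y = λ·(27 - 5) - 27 ≡ 24. → (5, 24)
8P: (5, 24) + (17, 15). λ = (15 - 24)/(17 - 5) ≡ 32/12 mod 41. 12⁻¹ ≡ 24 (mod 41), so λ ≡ 30.
  x = λ² - 5 - 17 = 900 - 22 ≡ 17; y = λ·(5 - 17) - 24 ≡ 26. → (17, 26)
9P: (17, 26) + (17, 15): same x and y₁ ≡ -y₂, so the sum is the point at infinity.
9P = the point at infinity, so the order is 9.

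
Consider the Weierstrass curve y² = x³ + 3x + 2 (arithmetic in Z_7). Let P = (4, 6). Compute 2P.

tangent at (4, 6): λ = (3·4² + 3)/(2·6) ≡ 2/5. 5⁻¹ ≡ 3 (mod 7), so λ ≡ 2·3 ≡ 6.
  x = λ² - 4 - 4 = 36 - 8 ≡ 0; y = λ·(4 - 0) - 6 ≡ 4. → (0, 4)

(0, 4)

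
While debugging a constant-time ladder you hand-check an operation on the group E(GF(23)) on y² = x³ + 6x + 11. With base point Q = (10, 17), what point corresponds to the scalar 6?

Double-and-add on 6 = (110)₂. Start with Q = (10, 17) for the leading 1-bit.
double: tangent at (10, 17): λ = (3·10² + 6)/(2·17) ≡ 7/11. 11⁻¹ ≡ 21 (mod 23) since 11·21 = 231 ≡ 1, so λ ≡ 7·21 ≡ 9.
  x = λ² - 10 - 10 = 81 - 20 ≡ 15; y = λ·(10 - 15) - 17 ≡ 7. → (15, 7)
add Q: (15, 7) + (10, 17). λ = (17 - 7)/(10 - 15) ≡ 10/18 mod 23. 18⁻¹ ≡ 9 (mod 23) since 18·9 = 162 ≡ 1, so λ ≡ 21.
  x = λ² - 15 - 10 = 441 - 25 ≡ 2; y = λ·(15 - 2) - 7 ≡ 13. → (2, 13)
double: tangent at (2, 13): λ = (3·2² + 6)/(2·13) ≡ 18/3. 3⁻¹ ≡ 8 (mod 23) since 3·8 = 24 ≡ 1, so λ ≡ 18·8 ≡ 6.
  x = λ² - 2 - 2 = 36 - 4 ≡ 9; y = λ·(2 - 9) - 13 ≡ 14. → (9, 14)

(9, 14)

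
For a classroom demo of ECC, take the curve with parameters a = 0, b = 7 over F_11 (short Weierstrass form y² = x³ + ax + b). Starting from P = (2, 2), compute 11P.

(2, 9)

Repeated addition: build up to 11P.
2P: tangent at (2, 2): λ = (3·2² + 0)/(2·2) ≡ 1/4. 4⁻¹ ≡ 3 (mod 11) since 4·3 = 12 ≡ 1, so λ ≡ 1·3 ≡ 3.
  x = λ² - 2 - 2 = 9 - 4 ≡ 5; y = λ·(2 - 5) - 2 ≡ 0. → (5, 0)
3P: (5, 0) + (2, 2). λ = (2 - 0)/(2 - 5) ≡ 2/8 mod 11. 8⁻¹ ≡ 7 (mod 11), so λ ≡ 3.
  x = λ² - 5 - 2 = 9 - 7 ≡ 2; y = λ·(5 - 2) - 0 ≡ 9. → (2, 9)
4P: (2, 9) + (2, 2): same x and y₁ ≡ -y₂, so the sum is O.
5P: O + (2, 2) = (2, 2) (identity).
6P: tangent at (2, 2): λ = (3·2² + 0)/(2·2) ≡ 1/4. 4⁻¹ ≡ 3 (mod 11), so λ ≡ 1·3 ≡ 3.
  x = λ² - 2 - 2 = 9 - 4 ≡ 5; y = λ·(2 - 5) - 2 ≡ 0. → (5, 0)
7P: (5, 0) + (2, 2). λ = (2 - 0)/(2 - 5) ≡ 2/8 mod 11. 8⁻¹ ≡ 7 (mod 11), so λ ≡ 3.
  x = λ² - 5 - 2 = 9 - 7 ≡ 2; y = λ·(5 - 2) - 0 ≡ 9. → (2, 9)
8P: (2, 9) + (2, 2): same x and y₁ ≡ -y₂, so the sum is O.
9P: O + (2, 2) = (2, 2) (identity).
10P: tangent at (2, 2): λ = (3·2² + 0)/(2·2) ≡ 1/4. 4⁻¹ ≡ 3 (mod 11), so λ ≡ 1·3 ≡ 3.
  x = λ² - 2 - 2 = 9 - 4 ≡ 5; y = λ·(2 - 5) - 2 ≡ 0. → (5, 0)
11P: (5, 0) + (2, 2). λ = (2 - 0)/(2 - 5) ≡ 2/8 mod 11. 8⁻¹ ≡ 7 (mod 11) since 8·7 = 56 ≡ 1, so λ ≡ 3.
  x = λ² - 5 - 2 = 9 - 7 ≡ 2; y = λ·(5 - 2) - 0 ≡ 9. → (2, 9)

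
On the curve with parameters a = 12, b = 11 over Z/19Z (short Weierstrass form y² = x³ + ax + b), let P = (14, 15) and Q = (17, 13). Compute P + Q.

(18, 13)

(14, 15) + (17, 13). λ = (13 - 15)/(17 - 14) ≡ 17/3 mod 19. 3⁻¹ ≡ 13 (mod 19), so λ ≡ 12.
  x = λ² - 14 - 17 = 144 - 31 ≡ 18; y = λ·(14 - 18) - 15 ≡ 13. → (18, 13)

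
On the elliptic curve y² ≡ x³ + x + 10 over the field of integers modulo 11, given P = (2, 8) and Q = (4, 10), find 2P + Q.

(6, 1)

First 2P:
Repeated addition: build up to 2P.
2P: tangent at (2, 8): λ = (3·2² + 1)/(2·8) ≡ 2/5. 5⁻¹ ≡ 9 (mod 11), so λ ≡ 2·9 ≡ 7.
  x = λ² - 2 - 2 = 49 - 4 ≡ 1; y = λ·(2 - 1) - 8 ≡ 10. → (1, 10)
2P = (1, 10).
Finally 2P + Q:
(1, 10) + (4, 10). λ = (10 - 10)/(4 - 1) ≡ 0/3 mod 11. 3⁻¹ ≡ 4 (mod 11) since 3·4 = 12 ≡ 1, so λ ≡ 0.
  x = λ² - 1 - 4 = 0 - 5 ≡ 6; y = λ·(1 - 6) - 10 ≡ 1. → (6, 1)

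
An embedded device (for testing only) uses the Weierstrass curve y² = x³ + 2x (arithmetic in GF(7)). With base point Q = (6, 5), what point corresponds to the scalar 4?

(0, 0)

Repeated addition: build up to 4Q.
2Q: tangent at (6, 5): λ = (3·6² + 2)/(2·5) ≡ 5/3. 3⁻¹ ≡ 5 (mod 7), so λ ≡ 5·5 ≡ 4.
  x = λ² - 6 - 6 = 16 - 12 ≡ 4; y = λ·(6 - 4) - 5 ≡ 3. → (4, 3)
3Q: (4, 3) + (6, 5). λ = (5 - 3)/(6 - 4) ≡ 2/2 mod 7. 2⁻¹ ≡ 4 (mod 7), so λ ≡ 1.
  x = λ² - 4 - 6 = 1 - 10 ≡ 5; y = λ·(4 - 5) - 3 ≡ 3. → (5, 3)
4Q: (5, 3) + (6, 5). λ = (5 - 3)/(6 - 5) ≡ 2/1 mod 7. 1⁻¹ ≡ 1 (mod 7) since 1·1 = 1 ≡ 1, so λ ≡ 2.
  x = λ² - 5 - 6 = 4 - 11 ≡ 0; y = λ·(5 - 0) - 3 ≡ 0. → (0, 0)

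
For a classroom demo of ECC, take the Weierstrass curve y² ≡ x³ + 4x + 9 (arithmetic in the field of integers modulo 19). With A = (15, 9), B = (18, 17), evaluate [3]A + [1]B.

(0, 16)

First 3A:
Repeated addition: build up to 3A.
2A: tangent at (15, 9): λ = (3·15² + 4)/(2·9) ≡ 14/18. 18⁻¹ ≡ 18 (mod 19) since 18·18 = 324 ≡ 1, so λ ≡ 14·18 ≡ 5.
  x = λ² - 15 - 15 = 25 - 30 ≡ 14; y = λ·(15 - 14) - 9 ≡ 15. → (14, 15)
3A: (14, 15) + (15, 9). λ = (9 - 15)/(15 - 14) ≡ 13/1 mod 19. 1⁻¹ ≡ 1 (mod 19) since 1·1 = 1 ≡ 1, so λ ≡ 13.
  x = λ² - 14 - 15 = 169 - 29 ≡ 7; y = λ·(14 - 7) - 15 ≡ 0. → (7, 0)
3A = (7, 0).
Finally 3A + B:
(7, 0) + (18, 17). λ = (17 - 0)/(18 - 7) ≡ 17/11 mod 19. 11⁻¹ ≡ 7 (mod 19), so λ ≡ 5.
  x = λ² - 7 - 18 = 25 - 25 ≡ 0; y = λ·(7 - 0) - 0 ≡ 16. → (0, 16)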